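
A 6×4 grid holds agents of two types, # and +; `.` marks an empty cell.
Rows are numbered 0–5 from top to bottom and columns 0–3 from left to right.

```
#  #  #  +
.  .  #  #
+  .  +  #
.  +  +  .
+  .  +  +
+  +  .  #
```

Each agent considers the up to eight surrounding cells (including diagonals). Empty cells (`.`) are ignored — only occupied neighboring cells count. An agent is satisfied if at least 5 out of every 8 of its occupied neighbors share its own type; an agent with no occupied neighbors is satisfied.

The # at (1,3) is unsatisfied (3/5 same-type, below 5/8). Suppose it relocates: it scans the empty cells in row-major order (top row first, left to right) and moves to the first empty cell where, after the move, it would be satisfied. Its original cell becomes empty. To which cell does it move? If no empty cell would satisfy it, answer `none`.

(1,0)

Vacating (1,3). Empty cells in order:
  (1,0): 2/3 same-type → satisfied — stop here.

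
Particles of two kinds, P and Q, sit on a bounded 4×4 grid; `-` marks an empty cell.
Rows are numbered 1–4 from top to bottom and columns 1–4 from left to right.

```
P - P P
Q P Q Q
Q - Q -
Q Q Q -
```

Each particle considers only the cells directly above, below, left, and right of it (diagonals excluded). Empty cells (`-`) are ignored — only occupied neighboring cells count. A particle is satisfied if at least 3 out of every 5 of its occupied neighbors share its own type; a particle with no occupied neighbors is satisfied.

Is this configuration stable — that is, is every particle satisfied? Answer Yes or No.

No

Row 1: (1,1)P 0/1 not · (1,3)P 1/2 not · (1,4)P 1/2 not
Row 2: (2,1)Q 1/3 not · (2,2)P 0/2 not · (2,3)Q 2/4 not · (2,4)Q 1/2 not
Row 3: (3,1)Q 2/2 satisfied · (3,3)Q 2/2 satisfied
Row 4: (4,1)Q 2/2 satisfied · (4,2)Q 2/2 satisfied · (4,3)Q 2/2 satisfied
For instance (1,1) has only 0/1 same-type neighbors, below 3/5.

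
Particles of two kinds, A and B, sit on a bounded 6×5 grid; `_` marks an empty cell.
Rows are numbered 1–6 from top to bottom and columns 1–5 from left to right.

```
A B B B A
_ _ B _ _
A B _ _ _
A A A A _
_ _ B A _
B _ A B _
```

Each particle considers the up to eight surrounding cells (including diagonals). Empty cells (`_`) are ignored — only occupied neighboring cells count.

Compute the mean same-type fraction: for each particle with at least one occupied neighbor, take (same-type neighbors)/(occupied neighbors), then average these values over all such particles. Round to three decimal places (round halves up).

Row 1: (1,1)A 0/1 · (1,2)B 2/3 · (1,3)B 3/3 · (1,4)B 2/3 · (1,5)A 0/1
Row 2: (2,3)B 4/4
Row 3: (3,1)A 2/3 · (3,2)B 1/5
Row 4: (4,1)A 2/3 · (4,2)A 3/5 · (4,3)A 3/5 · (4,4)A 2/3
Row 5: (5,3)B 1/6 · (5,4)A 3/5
Row 6: (6,1)B — no occupied neighbors · (6,3)A 1/3 · (6,4)B 1/3
Sum over 16 particles: 0/1 + 2/3 + 3/3 + 2/3 + 0/1 + 4/4 + 2/3 + 1/5 + 2/3 + 3/5 + 3/5 + 2/3 + 1/6 + 3/5 + 1/3 + 1/3 = 49/6; mean = 49/6 ÷ 16 = 49/96 = 0.510416… → 0.510.

0.510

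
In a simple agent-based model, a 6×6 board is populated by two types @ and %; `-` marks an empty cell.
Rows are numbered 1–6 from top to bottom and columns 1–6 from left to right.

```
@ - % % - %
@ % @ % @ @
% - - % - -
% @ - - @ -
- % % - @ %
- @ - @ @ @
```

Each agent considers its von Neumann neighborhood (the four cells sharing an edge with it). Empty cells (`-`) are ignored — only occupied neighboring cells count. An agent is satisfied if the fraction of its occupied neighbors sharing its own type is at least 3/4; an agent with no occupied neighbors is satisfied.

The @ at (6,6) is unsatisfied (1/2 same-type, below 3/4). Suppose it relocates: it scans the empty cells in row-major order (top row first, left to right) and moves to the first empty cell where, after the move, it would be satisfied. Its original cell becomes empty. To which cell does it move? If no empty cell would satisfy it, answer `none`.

(3,6)

Vacating (6,6). Empty cells in order:
  (1,2): 1/3 same-type → still unsatisfied.
  (1,5): 1/3 same-type → still unsatisfied.
  (3,2): 1/3 same-type → still unsatisfied.
  (3,3): 1/2 same-type → still unsatisfied.
  (3,5): 2/3 same-type → still unsatisfied.
  (3,6): 1/1 same-type → satisfied — stop here.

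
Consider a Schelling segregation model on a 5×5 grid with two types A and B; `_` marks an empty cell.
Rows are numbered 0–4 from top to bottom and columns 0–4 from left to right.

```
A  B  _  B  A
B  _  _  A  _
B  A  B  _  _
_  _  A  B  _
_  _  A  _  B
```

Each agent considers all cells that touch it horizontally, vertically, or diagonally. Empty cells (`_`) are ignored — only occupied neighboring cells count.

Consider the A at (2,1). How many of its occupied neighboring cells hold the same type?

Occupied neighbors of (2,1): (1,0)=B, (2,0)=B, (2,2)=B, (3,2)=A.
Same type (A): 1 of 4.

1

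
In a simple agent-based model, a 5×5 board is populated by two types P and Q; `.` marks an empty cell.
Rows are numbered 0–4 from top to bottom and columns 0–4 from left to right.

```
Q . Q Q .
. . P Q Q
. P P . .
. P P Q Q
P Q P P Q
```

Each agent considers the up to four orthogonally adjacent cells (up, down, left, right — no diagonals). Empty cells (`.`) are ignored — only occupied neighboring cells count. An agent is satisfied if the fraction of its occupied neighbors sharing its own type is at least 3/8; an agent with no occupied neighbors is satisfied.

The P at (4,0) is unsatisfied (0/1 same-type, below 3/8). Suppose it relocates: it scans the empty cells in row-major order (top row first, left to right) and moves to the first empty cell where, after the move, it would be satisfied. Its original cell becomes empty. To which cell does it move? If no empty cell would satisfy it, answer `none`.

(1,1)

Vacating (4,0). Empty cells in order:
  (0,1): 0/2 same-type → still unsatisfied.
  (0,4): 0/2 same-type → still unsatisfied.
  (1,0): 0/1 same-type → still unsatisfied.
  (1,1): 2/2 same-type → satisfied — stop here.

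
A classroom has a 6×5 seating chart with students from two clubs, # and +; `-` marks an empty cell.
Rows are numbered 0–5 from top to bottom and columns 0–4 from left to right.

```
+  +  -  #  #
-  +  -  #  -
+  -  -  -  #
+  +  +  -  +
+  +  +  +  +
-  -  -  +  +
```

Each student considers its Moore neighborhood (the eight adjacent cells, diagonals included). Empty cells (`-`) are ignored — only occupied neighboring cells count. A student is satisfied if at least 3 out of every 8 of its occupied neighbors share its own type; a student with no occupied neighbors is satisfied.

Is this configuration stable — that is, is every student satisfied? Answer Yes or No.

Row 0: (0,0)+ 2/2 satisfied · (0,1)+ 2/2 satisfied · (0,3)# 2/2 satisfied · (0,4)# 2/2 satisfied
Row 1: (1,1)+ 3/3 satisfied · (1,3)# 3/3 satisfied
Row 2: (2,0)+ 3/3 satisfied · (2,4)# 1/2 satisfied
Row 3: (3,0)+ 4/4 satisfied · (3,1)+ 6/6 satisfied · (3,2)+ 4/4 satisfied · (3,4)+ 2/3 satisfied
Row 4: (4,0)+ 3/3 satisfied · (4,1)+ 5/5 satisfied · (4,2)+ 5/5 satisfied · (4,3)+ 6/6 satisfied · (4,4)+ 4/4 satisfied
Row 5: (5,3)+ 4/4 satisfied · (5,4)+ 3/3 satisfied
All meet the threshold, so the configuration is stable.

Yes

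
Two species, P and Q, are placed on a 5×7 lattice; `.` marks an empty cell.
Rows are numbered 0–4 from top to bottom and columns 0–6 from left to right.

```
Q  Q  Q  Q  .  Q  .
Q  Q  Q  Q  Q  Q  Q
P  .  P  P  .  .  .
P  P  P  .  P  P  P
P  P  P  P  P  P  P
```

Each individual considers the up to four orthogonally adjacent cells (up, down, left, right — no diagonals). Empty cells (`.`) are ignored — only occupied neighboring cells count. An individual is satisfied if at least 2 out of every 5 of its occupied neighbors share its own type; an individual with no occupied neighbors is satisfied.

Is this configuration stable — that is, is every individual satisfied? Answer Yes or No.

Yes

(0,0)Q 2/2 satisfied
(0,1)Q 3/3 satisfied
(0,2)Q 3/3 satisfied
(0,3)Q 2/2 satisfied
(0,5)Q 1/1 satisfied
(1,0)Q 2/3 satisfied
(1,1)Q 3/3 satisfied
(1,2)Q 3/4 satisfied
(1,3)Q 3/4 satisfied
(1,4)Q 2/2 satisfied
(1,5)Q 3/3 satisfied
(1,6)Q 1/1 satisfied
(2,0)P 1/2 satisfied
(2,2)P 2/3 satisfied
(2,3)P 1/2 satisfied
(3,0)P 3/3 satisfied
(3,1)P 3/3 satisfied
(3,2)P 3/3 satisfied
(3,4)P 2/2 satisfied
(3,5)P 3/3 satisfied
(3,6)P 2/2 satisfied
(4,0)P 2/2 satisfied
(4,1)P 3/3 satisfied
(4,2)P 3/3 satisfied
(4,3)P 2/2 satisfied
(4,4)P 3/3 satisfied
(4,5)P 3/3 satisfied
(4,6)P 2/2 satisfied
All meet the threshold, so the configuration is stable.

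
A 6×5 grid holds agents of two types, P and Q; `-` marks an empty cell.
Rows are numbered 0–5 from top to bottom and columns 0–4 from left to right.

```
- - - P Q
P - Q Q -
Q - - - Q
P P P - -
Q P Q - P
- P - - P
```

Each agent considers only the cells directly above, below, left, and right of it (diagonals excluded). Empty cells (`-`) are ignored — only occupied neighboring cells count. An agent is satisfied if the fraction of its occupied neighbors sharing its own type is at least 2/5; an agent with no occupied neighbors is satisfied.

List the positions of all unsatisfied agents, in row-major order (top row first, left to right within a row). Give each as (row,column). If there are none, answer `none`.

Row 0: (0,3)P 0/2 not · (0,4)Q 0/1 not
Row 1: (1,0)P 0/1 not · (1,2)Q 1/1 satisfied · (1,3)Q 1/2 satisfied
Row 2: (2,0)Q 0/2 not · (2,4)Q 0/0 satisfied
Row 3: (3,0)P 1/3 not · (3,1)P 3/3 satisfied · (3,2)P 1/2 satisfied
Row 4: (4,0)Q 0/2 not · (4,1)P 2/4 satisfied · (4,2)Q 0/2 not · (4,4)P 1/1 satisfied
Row 5: (5,1)P 1/1 satisfied · (5,4)P 1/1 satisfied

(0,3), (0,4), (1,0), (2,0), (3,0), (4,0), (4,2)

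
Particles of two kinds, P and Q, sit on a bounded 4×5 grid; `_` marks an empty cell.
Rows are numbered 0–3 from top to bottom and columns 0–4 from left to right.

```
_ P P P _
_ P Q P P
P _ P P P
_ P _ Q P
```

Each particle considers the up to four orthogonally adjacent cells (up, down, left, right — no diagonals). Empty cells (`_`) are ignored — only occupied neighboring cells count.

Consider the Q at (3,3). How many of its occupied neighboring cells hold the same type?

0

Occupied neighbors of (3,3): (2,3)=P, (3,4)=P.
Same type (Q): 0 of 2.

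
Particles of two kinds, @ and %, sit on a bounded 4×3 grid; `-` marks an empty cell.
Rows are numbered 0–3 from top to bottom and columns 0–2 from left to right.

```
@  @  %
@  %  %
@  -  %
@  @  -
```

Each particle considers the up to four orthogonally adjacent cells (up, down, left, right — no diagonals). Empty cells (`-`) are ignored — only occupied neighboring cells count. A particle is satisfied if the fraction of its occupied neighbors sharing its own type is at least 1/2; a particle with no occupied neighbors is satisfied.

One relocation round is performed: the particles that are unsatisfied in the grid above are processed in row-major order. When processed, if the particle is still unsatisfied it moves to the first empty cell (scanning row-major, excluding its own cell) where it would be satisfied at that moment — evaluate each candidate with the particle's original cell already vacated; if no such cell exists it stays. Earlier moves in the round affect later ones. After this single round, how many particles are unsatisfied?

0

Initially unsatisfied (in order): (0,1), (1,1).
  (0,1) → (2,1).
  (1,1) → (0,1).
Resulting grid:
@ % %
@ - %
@ @ %
@ @ -
All satisfied now.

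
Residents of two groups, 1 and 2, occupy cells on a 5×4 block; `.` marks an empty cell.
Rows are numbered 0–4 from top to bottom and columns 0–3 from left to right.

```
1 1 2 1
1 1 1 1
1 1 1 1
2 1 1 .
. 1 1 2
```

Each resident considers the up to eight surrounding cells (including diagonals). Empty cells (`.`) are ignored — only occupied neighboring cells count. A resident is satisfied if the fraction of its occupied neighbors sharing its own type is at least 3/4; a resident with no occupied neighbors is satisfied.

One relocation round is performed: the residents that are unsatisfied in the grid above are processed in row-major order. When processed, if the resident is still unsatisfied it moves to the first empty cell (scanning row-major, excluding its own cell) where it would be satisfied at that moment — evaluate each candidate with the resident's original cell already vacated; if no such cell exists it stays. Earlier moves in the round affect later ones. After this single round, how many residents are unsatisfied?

3

Initially unsatisfied (in order): (0,2), (0,3), (3,0), (4,3).
  (0,2): no empty cell satisfies it; stays.
  (0,3) → (3,3).
  (3,0): no empty cell satisfies it; stays.
  (4,3): no empty cell satisfies it; stays.
Resulting grid:
1 1 2 .
1 1 1 1
1 1 1 1
2 1 1 1
. 1 1 2
Unsatisfied now: (0,2), (3,0), (4,3).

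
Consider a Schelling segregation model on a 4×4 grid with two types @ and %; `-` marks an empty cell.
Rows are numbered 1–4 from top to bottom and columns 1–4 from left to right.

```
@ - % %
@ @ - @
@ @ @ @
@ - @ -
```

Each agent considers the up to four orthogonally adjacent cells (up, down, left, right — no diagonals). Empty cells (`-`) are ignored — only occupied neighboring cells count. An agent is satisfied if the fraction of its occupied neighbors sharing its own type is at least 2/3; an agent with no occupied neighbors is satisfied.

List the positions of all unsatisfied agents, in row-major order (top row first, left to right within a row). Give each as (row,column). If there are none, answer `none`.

(1,4), (2,4)

(1,1)@ 1/1 ✓
(1,3)% 1/1 ✓
(1,4)% 1/2 ✗
(2,1)@ 3/3 ✓
(2,2)@ 2/2 ✓
(2,4)@ 1/2 ✗
(3,1)@ 3/3 ✓
(3,2)@ 3/3 ✓
(3,3)@ 3/3 ✓
(3,4)@ 2/2 ✓
(4,1)@ 1/1 ✓
(4,3)@ 1/1 ✓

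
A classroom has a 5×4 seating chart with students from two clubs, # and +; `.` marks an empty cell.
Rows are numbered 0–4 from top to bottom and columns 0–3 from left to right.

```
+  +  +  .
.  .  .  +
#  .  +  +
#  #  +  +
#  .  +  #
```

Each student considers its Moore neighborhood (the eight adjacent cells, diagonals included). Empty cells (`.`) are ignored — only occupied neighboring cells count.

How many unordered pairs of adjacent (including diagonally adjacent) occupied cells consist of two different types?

Scan each occupied cell's neighbors to the right and below (and the two forward diagonals) so each pair is counted once.
From row 0: 0 unlike of 3 pairs (running 0/3).
From row 1: 0 unlike of 2 pairs (running 0/5).
From row 2: 1 unlike of 8 pairs (running 1/13).
From row 3: 4 unlike of 10 pairs (running 5/23).
From row 4: 1 unlike of 1 pairs (running 6/24).
Total adjacent occupied pairs: 24; unlike-type pairs: 6.

6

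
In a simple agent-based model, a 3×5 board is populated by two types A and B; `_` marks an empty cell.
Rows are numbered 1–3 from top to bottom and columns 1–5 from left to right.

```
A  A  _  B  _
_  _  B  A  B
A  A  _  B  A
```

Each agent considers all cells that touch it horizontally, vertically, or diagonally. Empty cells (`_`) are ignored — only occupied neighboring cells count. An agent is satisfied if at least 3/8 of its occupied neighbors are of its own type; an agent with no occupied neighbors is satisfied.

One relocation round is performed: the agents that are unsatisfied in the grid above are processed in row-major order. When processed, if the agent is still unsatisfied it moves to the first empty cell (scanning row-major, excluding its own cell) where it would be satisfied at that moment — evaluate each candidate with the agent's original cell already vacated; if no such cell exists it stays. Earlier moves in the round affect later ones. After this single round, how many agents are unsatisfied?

0

Initially unsatisfied (in order): (2,4), (3,5).
  (2,4) → (2,1).
  (3,5) → (2,2).
Resulting grid:
A A _ B _
A A B _ B
A A _ B _
All satisfied now.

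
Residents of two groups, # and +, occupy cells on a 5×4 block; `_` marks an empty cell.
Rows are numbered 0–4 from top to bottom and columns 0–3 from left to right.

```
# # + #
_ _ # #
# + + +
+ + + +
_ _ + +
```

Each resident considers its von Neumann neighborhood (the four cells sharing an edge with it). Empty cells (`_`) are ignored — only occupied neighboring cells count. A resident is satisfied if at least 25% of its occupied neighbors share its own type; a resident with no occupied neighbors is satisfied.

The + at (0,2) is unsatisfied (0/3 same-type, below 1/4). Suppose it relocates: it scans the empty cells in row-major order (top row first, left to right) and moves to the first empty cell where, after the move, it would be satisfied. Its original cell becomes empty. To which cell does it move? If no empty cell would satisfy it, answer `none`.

(1,1)

Vacating (0,2). Empty cells in order:
  (1,0): 0/2 same-type → still unsatisfied.
  (1,1): 1/3 same-type → satisfied — stop here.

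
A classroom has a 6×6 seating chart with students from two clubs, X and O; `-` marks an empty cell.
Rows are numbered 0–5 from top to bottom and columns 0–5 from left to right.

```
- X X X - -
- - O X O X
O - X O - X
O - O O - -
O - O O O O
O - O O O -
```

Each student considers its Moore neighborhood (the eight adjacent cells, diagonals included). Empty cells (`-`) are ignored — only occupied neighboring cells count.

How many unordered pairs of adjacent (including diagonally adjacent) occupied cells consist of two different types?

13

Scan each occupied cell's neighbors to the right and below (and the two forward diagonals) so each pair is counted once.
Row 0: X(0,1)–X(0,2)= X(0,1)–O(1,2)≠ X(0,2)–X(0,3)= X(0,2)–O(1,2)≠ X(0,2)–X(1,3)= X(0,3)–X(1,3)= X(0,3)–O(1,4)≠ X(0,3)–O(1,2)≠  → 4/8 unlike.
Row 1: O(1,2)–X(1,3)≠ O(1,2)–X(2,2)≠ O(1,2)–O(2,3)= X(1,3)–O(1,4)≠ X(1,3)–O(2,3)≠ X(1,3)–X(2,2)= O(1,4)–X(1,5)≠ O(1,4)–X(2,5)≠ O(1,4)–O(2,3)= X(1,5)–X(2,5)=  → 6/10 unlike.
Row 2: O(2,0)–O(3,0)= X(2,2)–O(2,3)≠ X(2,2)–O(3,2)≠ X(2,2)–O(3,3)≠ O(2,3)–O(3,3)= O(2,3)–O(3,2)=  → 3/6 unlike.
Row 3: O(3,0)–O(4,0)= O(3,2)–O(3,3)= O(3,2)–O(4,2)= O(3,2)–O(4,3)= O(3,3)–O(4,3)= O(3,3)–O(4,4)= O(3,3)–O(4,2)=  → 0/7 unlike.
Row 4: O(4,0)–O(5,0)= O(4,2)–O(4,3)= O(4,2)–O(5,2)= O(4,2)–O(5,3)= O(4,3)–O(4,4)= O(4,3)–O(5,3)= O(4,3)–O(5,4)= O(4,3)–O(5,2)= O(4,4)–O(4,5)= O(4,4)–O(5,4)= O(4,4)–O(5,3)= O(4,5)–O(5,4)=  → 0/12 unlike.
Row 5: O(5,2)–O(5,3)= O(5,3)–O(5,4)=  → 0/2 unlike.
Total adjacent occupied pairs: 45; unlike-type pairs: 13.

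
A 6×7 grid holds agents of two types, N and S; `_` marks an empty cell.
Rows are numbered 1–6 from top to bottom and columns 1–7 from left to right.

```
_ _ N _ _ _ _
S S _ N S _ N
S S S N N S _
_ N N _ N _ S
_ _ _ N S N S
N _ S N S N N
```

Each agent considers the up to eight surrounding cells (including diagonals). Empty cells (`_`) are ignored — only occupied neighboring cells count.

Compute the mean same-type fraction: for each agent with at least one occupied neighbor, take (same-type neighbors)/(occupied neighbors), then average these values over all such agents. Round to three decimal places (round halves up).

0.464

Row 1: (1,3)N 1/2
Row 2: (2,1)S 3/3 · (2,2)S 4/5 · (2,4)N 3/5 · (2,5)S 1/4 · (2,7)N 0/1
Row 3: (3,1)S 3/4 · (3,2)S 4/6 · (3,3)S 2/6 · (3,4)N 4/6 · (3,5)N 3/5 · (3,6)S 2/5
Row 4: (4,2)N 1/4 · (4,3)N 3/5 · (4,5)N 4/6 · (4,7)S 2/3
Row 5: (5,4)N 3/6 · (5,5)S 1/6 · (5,6)N 3/7 · (5,7)S 1/4
Row 6: (6,1)N — no occupied neighbors · (6,3)S 0/2 · (6,4)N 1/4 · (6,5)S 1/5 · (6,6)N 2/5 · (6,7)N 2/3
Sum over 25 agents: 1/2 + 3/3 + 4/5 + 3/5 + 1/4 + 0/1 + 3/4 + 4/6 + 2/6 + 4/6 + 3/5 + 2/5 + 1/4 + 3/5 + 4/6 + 2/3 + 3/6 + 1/6 + 3/7 + 1/4 + 0/2 + 1/4 + 1/5 + 2/5 + 2/3 = 4877/420; mean = 4877/420 ÷ 25 = 4877/10500 = 0.464476… → 0.464.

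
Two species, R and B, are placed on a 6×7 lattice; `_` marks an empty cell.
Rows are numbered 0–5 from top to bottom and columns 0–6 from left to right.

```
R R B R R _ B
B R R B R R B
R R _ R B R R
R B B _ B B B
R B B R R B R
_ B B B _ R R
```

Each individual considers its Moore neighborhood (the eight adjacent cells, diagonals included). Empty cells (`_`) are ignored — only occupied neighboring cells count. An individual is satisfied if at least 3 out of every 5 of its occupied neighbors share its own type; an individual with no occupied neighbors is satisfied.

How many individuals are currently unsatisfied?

(0,0)R 2/3 satisfied
(0,1)R 3/5 satisfied
(0,2)B 1/5 not
(0,3)R 3/5 satisfied
(0,4)R 3/4 satisfied
(0,6)B 1/2 not
(1,0)B 0/5 not
(1,1)R 5/7 satisfied
(1,2)R 5/7 satisfied
(1,3)B 2/7 not
(1,4)R 5/7 satisfied
(1,5)R 4/7 not
(1,6)B 1/4 not
(2,0)R 3/5 satisfied
(2,1)R 4/7 not
(2,3)R 2/6 not
(2,4)B 3/7 not
(2,5)R 3/8 not
(2,6)R 2/5 not
(3,0)R 3/5 satisfied
(3,1)B 3/7 not
(3,2)B 3/6 not
(3,4)B 3/7 not
(3,5)B 4/8 not
(3,6)B 2/5 not
(4,0)R 1/4 not
(4,1)B 5/7 satisfied
(4,2)B 6/7 satisfied
(4,3)R 1/6 not
(4,4)R 2/6 not
(4,5)B 3/7 not
(4,6)R 2/5 not
(5,1)B 3/4 satisfied
(5,2)B 4/5 satisfied
(5,3)B 2/4 not
(5,5)R 3/4 satisfied
(5,6)R 2/3 satisfied
Unsatisfied: (0,2), (0,6), (1,0), (1,3), (1,5), (1,6), (2,1), (2,3), (2,4), (2,5), (2,6), (3,1), (3,2), (3,4), (3,5), (3,6), (4,0), (4,3), (4,4), (4,5), (4,6), (5,3) — 22 in total.

22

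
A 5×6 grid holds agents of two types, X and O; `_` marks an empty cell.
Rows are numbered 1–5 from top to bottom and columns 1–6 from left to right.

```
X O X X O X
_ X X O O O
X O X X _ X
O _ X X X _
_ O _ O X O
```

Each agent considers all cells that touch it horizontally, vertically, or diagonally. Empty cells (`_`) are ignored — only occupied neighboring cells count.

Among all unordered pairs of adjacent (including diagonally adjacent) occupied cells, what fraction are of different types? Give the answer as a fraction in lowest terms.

15/29

Scan each occupied cell's neighbors to the right and below (and the two forward diagonals) so each pair is counted once.
Row 1: X(1,1)–O(1,2)≠ X(1,1)–X(2,2)= O(1,2)–X(1,3)≠ O(1,2)–X(2,2)≠ O(1,2)–X(2,3)≠ X(1,3)–X(1,4)= X(1,3)–X(2,3)= X(1,3)–O(2,4)≠ X(1,3)–X(2,2)= X(1,4)–O(1,5)≠ X(1,4)–O(2,4)≠ X(1,4)–O(2,5)≠ X(1,4)–X(2,3)= O(1,5)–X(1,6)≠ O(1,5)–O(2,5)= O(1,5)–O(2,6)= O(1,5)–O(2,4)= X(1,6)–O(2,6)≠ X(1,6)–O(2,5)≠  → 11/19 unlike.
Row 2: X(2,2)–X(2,3)= X(2,2)–O(3,2)≠ X(2,2)–X(3,3)= X(2,2)–X(3,1)= X(2,3)–O(2,4)≠ X(2,3)–X(3,3)= X(2,3)–X(3,4)= X(2,3)–O(3,2)≠ O(2,4)–O(2,5)= O(2,4)–X(3,4)≠ O(2,4)–X(3,3)≠ O(2,5)–O(2,6)= O(2,5)–X(3,6)≠ O(2,5)–X(3,4)≠ O(2,6)–X(3,6)≠  → 8/15 unlike.
Row 3: X(3,1)–O(3,2)≠ X(3,1)–O(4,1)≠ O(3,2)–X(3,3)≠ O(3,2)–X(4,3)≠ O(3,2)–O(4,1)= X(3,3)–X(3,4)= X(3,3)–X(4,3)= X(3,3)–X(4,4)= X(3,4)–X(4,4)= X(3,4)–X(4,5)= X(3,4)–X(4,3)= X(3,6)–X(4,5)=  → 4/12 unlike.
Row 4: O(4,1)–O(5,2)= X(4,3)–X(4,4)= X(4,3)–O(5,4)≠ X(4,3)–O(5,2)≠ X(4,4)–X(4,5)= X(4,4)–O(5,4)≠ X(4,4)–X(5,5)= X(4,5)–X(5,5)= X(4,5)–O(5,6)≠ X(4,5)–O(5,4)≠  → 5/10 unlike.
Row 5: O(5,4)–X(5,5)≠ X(5,5)–O(5,6)≠  → 2/2 unlike.
Total adjacent occupied pairs: 58; unlike-type pairs: 30.
30/58 reduces to 15/29.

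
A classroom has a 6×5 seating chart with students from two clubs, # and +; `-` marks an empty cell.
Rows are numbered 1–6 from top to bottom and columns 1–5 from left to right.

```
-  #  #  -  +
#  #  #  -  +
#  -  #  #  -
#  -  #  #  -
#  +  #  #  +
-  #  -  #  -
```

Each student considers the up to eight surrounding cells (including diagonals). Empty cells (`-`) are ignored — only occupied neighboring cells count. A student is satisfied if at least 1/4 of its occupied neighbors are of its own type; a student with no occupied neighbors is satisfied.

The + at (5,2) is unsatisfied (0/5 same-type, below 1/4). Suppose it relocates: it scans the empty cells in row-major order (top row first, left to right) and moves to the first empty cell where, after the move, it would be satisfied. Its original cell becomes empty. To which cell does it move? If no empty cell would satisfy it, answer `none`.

Vacating (5,2). Empty cells in order:
  (1,1): 0/3 same-type → still unsatisfied.
  (1,4): 2/4 same-type → satisfied — stop here.

(1,4)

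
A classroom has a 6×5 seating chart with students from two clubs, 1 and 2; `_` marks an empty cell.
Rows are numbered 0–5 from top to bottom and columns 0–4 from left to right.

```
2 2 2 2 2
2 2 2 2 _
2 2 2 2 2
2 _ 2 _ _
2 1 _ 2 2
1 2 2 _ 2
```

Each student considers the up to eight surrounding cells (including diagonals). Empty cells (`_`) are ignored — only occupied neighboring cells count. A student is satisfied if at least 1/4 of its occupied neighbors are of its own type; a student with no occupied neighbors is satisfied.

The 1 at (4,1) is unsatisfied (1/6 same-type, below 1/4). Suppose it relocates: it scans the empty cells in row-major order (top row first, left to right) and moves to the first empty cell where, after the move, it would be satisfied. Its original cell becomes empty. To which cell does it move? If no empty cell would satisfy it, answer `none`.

Vacating (4,1). Empty cells in order:
  (1,4): 0/5 same-type → still unsatisfied.
  (3,1): 0/6 same-type → still unsatisfied.
  (3,3): 0/6 same-type → still unsatisfied.
  (3,4): 0/4 same-type → still unsatisfied.
  (4,2): 0/4 same-type → still unsatisfied.
  (5,3): 0/4 same-type → still unsatisfied.

none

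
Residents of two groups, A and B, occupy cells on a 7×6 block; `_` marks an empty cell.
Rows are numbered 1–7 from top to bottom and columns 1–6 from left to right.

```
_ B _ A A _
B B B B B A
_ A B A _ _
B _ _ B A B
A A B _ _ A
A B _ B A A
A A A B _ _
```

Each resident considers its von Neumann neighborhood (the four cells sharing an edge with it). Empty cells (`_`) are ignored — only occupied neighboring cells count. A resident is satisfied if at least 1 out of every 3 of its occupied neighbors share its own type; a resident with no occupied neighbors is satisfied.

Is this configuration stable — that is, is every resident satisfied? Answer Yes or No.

Row 1: (1,2)B 1/1 ok · (1,4)A 1/2 ok · (1,5)A 1/2 ok
Row 2: (2,1)B 1/1 ok · (2,2)B 3/4 ok · (2,3)B 3/3 ok · (2,4)B 2/4 ok · (2,5)B 1/3 ok · (2,6)A 0/1 unhappy
Row 3: (3,2)A 0/2 unhappy · (3,3)B 1/3 ok · (3,4)A 0/3 unhappy
Row 4: (4,1)B 0/1 unhappy · (4,4)B 0/2 unhappy · (4,5)A 0/2 unhappy · (4,6)B 0/2 unhappy
Row 5: (5,1)A 2/3 ok · (5,2)A 1/3 ok · (5,3)B 0/1 unhappy · (5,6)A 1/2 ok
Row 6: (6,1)A 2/3 ok · (6,2)B 0/3 unhappy · (6,4)B 1/2 ok · (6,5)A 1/2 ok · (6,6)A 2/2 ok
Row 7: (7,1)A 2/2 ok · (7,2)A 2/3 ok · (7,3)A 1/2 ok · (7,4)B 1/2 ok
For instance (2,6) has only 0/1 same-type neighbors, below 1/3.

No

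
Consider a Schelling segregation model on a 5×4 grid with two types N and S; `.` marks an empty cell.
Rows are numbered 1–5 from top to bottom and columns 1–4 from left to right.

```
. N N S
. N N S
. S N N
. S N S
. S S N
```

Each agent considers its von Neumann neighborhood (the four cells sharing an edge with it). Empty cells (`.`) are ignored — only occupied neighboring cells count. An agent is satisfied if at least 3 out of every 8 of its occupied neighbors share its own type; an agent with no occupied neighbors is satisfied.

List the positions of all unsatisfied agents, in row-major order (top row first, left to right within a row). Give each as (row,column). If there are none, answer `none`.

Row 1: (1,2)N 2/2 ✓ · (1,3)N 2/3 ✓ · (1,4)S 1/2 ✓
Row 2: (2,2)N 2/3 ✓ · (2,3)N 3/4 ✓ · (2,4)S 1/3 ✗
Row 3: (3,2)S 1/3 ✗ · (3,3)N 3/4 ✓ · (3,4)N 1/3 ✗
Row 4: (4,2)S 2/3 ✓ · (4,3)N 1/4 ✗ · (4,4)S 0/3 ✗
Row 5: (5,2)S 2/2 ✓ · (5,3)S 1/3 ✗ · (5,4)N 0/2 ✗

(2,4), (3,2), (3,4), (4,3), (4,4), (5,3), (5,4)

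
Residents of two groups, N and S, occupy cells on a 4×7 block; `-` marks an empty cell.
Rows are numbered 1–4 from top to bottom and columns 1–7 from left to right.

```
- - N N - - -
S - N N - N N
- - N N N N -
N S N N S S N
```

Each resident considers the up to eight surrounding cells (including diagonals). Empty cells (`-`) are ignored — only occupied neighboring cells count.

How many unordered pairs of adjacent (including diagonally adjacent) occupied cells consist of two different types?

Scan each occupied cell's neighbors to the right and below (and the two forward diagonals) so each pair is counted once.
Row 1: N(1,3)–N(1,4)= N(1,3)–N(2,3)= N(1,3)–N(2,4)= N(1,4)–N(2,4)= N(1,4)–N(2,3)=  → 0/5 unlike.
Row 2: N(2,3)–N(2,4)= N(2,3)–N(3,3)= N(2,3)–N(3,4)= N(2,4)–N(3,4)= N(2,4)–N(3,5)= N(2,4)–N(3,3)= N(2,6)–N(2,7)= N(2,6)–N(3,6)= N(2,6)–N(3,5)= N(2,7)–N(3,6)=  → 0/10 unlike.
Row 3: N(3,3)–N(3,4)= N(3,3)–N(4,3)= N(3,3)–N(4,4)= N(3,3)–S(4,2)≠ N(3,4)–N(3,5)= N(3,4)–N(4,4)= N(3,4)–S(4,5)≠ N(3,4)–N(4,3)= N(3,5)–N(3,6)= N(3,5)–S(4,5)≠ N(3,5)–S(4,6)≠ N(3,5)–N(4,4)= N(3,6)–S(4,6)≠ N(3,6)–N(4,7)= N(3,6)–S(4,5)≠  → 6/15 unlike.
Row 4: N(4,1)–S(4,2)≠ S(4,2)–N(4,3)≠ N(4,3)–N(4,4)= N(4,4)–S(4,5)≠ S(4,5)–S(4,6)= S(4,6)–N(4,7)≠  → 4/6 unlike.
Total adjacent occupied pairs: 36; unlike-type pairs: 10.

10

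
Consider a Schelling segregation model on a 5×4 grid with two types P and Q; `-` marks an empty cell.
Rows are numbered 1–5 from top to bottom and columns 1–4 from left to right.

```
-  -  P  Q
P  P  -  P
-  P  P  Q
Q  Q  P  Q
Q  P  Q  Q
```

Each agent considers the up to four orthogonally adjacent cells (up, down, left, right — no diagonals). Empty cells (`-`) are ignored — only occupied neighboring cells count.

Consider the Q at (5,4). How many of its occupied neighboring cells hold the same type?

2

Occupied neighbors of (5,4): (4,4)=Q, (5,3)=Q.
Same type (Q): 2 of 2.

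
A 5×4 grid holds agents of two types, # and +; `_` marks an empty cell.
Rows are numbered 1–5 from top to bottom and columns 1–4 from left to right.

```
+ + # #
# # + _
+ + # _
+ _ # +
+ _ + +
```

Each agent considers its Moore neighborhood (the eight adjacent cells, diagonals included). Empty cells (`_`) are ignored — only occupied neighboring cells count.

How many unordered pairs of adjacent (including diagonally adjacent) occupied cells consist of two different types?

19

Scan each occupied cell's neighbors to the right and below (and the two forward diagonals) so each pair is counted once.
From row 1: 7 unlike of 11 pairs (running 7/11).
From row 2: 6 unlike of 9 pairs (running 13/20).
From row 3: 3 unlike of 7 pairs (running 16/27).
From row 4: 3 unlike of 6 pairs (running 19/33).
From row 5: 0 unlike of 1 pairs (running 19/34).
Total adjacent occupied pairs: 34; unlike-type pairs: 19.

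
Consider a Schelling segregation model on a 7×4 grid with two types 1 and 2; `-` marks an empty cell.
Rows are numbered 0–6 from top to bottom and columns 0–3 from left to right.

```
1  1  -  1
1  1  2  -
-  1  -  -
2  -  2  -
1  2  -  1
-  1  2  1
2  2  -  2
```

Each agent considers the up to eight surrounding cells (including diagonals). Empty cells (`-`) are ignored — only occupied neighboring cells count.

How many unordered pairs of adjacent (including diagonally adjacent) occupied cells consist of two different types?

Scan each occupied cell's neighbors to the right and below (and the two forward diagonals) so each pair is counted once.
Row 0: 1(0,0)–1(0,1)= 1(0,0)–1(1,0)= 1(0,0)–1(1,1)= 1(0,1)–1(1,1)= 1(0,1)–2(1,2)≠ 1(0,1)–1(1,0)= 1(0,3)–2(1,2)≠  → 2/7 unlike.
Row 1: 1(1,0)–1(1,1)= 1(1,0)–1(2,1)= 1(1,1)–2(1,2)≠ 1(1,1)–1(2,1)= 2(1,2)–1(2,1)≠  → 2/5 unlike.
Row 2: 1(2,1)–2(3,2)≠ 1(2,1)–2(3,0)≠  → 2/2 unlike.
Row 3: 2(3,0)–1(4,0)≠ 2(3,0)–2(4,1)= 2(3,2)–1(4,3)≠ 2(3,2)–2(4,1)=  → 2/4 unlike.
Row 4: 1(4,0)–2(4,1)≠ 1(4,0)–1(5,1)= 2(4,1)–1(5,1)≠ 2(4,1)–2(5,2)= 1(4,3)–1(5,3)= 1(4,3)–2(5,2)≠  → 3/6 unlike.
Row 5: 1(5,1)–2(5,2)≠ 1(5,1)–2(6,1)≠ 1(5,1)–2(6,0)≠ 2(5,2)–1(5,3)≠ 2(5,2)–2(6,3)= 2(5,2)–2(6,1)= 1(5,3)–2(6,3)≠  → 5/7 unlike.
Row 6: 2(6,0)–2(6,1)=  → 0/1 unlike.
Total adjacent occupied pairs: 32; unlike-type pairs: 16.

16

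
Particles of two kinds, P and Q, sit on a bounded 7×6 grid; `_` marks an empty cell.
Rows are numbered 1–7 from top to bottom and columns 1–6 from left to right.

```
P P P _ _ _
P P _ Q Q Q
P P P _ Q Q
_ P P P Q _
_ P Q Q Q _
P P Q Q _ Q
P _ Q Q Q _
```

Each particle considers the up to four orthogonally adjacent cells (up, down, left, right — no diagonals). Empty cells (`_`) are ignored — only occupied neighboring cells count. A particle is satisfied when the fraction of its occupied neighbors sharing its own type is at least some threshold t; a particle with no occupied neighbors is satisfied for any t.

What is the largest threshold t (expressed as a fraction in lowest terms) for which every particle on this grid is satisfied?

1/3

(1,1)P 2/2
(1,2)P 3/3
(1,3)P 1/1
(2,1)P 3/3
(2,2)P 3/3
(2,4)Q 1/1
(2,5)Q 3/3
(2,6)Q 2/2
(3,1)P 2/2
(3,2)P 4/4
(3,3)P 2/2
(3,5)Q 3/3
(3,6)Q 2/2
(4,2)P 3/3
(4,3)P 3/4
(4,4)P 1/3
(4,5)Q 2/3
(5,2)P 2/3
(5,3)Q 2/4
(5,4)Q 3/4
(5,5)Q 2/2
(6,1)P 2/2
(6,2)P 2/3
(6,3)Q 3/4
(6,4)Q 3/3
(6,6)Q — no occupied neighbors
(7,1)P 1/1
(7,3)Q 2/2
(7,4)Q 3/3
(7,5)Q 1/1
The smallest same-type fraction is 1/3 at (4,4), which reduces to 1/3. Any threshold above that leaves this particle unsatisfied.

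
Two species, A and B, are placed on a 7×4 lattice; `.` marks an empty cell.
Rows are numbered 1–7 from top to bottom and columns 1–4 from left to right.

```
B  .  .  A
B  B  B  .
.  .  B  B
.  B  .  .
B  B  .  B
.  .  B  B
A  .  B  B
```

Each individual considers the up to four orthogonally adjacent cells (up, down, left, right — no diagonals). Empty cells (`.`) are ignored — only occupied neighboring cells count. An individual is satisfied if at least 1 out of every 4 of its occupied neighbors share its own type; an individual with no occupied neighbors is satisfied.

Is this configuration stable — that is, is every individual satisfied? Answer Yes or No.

Yes

(1,1)B 1/1 ✓
(1,4)A 0/0 ✓
(2,1)B 2/2 ✓
(2,2)B 2/2 ✓
(2,3)B 2/2 ✓
(3,3)B 2/2 ✓
(3,4)B 1/1 ✓
(4,2)B 1/1 ✓
(5,1)B 1/1 ✓
(5,2)B 2/2 ✓
(5,4)B 1/1 ✓
(6,3)B 2/2 ✓
(6,4)B 3/3 ✓
(7,1)A 0/0 ✓
(7,3)B 2/2 ✓
(7,4)B 2/2 ✓
All meet the threshold, so the configuration is stable.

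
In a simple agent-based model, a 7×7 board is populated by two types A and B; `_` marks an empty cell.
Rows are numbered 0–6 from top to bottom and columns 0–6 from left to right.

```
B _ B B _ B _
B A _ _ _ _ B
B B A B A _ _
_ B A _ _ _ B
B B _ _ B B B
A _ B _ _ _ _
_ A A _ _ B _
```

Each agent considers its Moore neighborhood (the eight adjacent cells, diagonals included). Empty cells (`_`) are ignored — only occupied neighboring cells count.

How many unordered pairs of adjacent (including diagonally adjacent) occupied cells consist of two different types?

17

Scan each occupied cell's neighbors to the right and below (and the two forward diagonals) so each pair is counted once.
Row 0: B(0,0)–B(1,0)= B(0,0)–A(1,1)≠ B(0,2)–B(0,3)= B(0,2)–A(1,1)≠ B(0,5)–B(1,6)=  → 2/5 unlike.
Row 1: B(1,0)–A(1,1)≠ B(1,0)–B(2,0)= B(1,0)–B(2,1)= A(1,1)–B(2,1)≠ A(1,1)–A(2,2)= A(1,1)–B(2,0)≠  → 3/6 unlike.
Row 2: B(2,0)–B(2,1)= B(2,0)–B(3,1)= B(2,1)–A(2,2)≠ B(2,1)–B(3,1)= B(2,1)–A(3,2)≠ A(2,2)–B(2,3)≠ A(2,2)–A(3,2)= A(2,2)–B(3,1)≠ B(2,3)–A(2,4)≠ B(2,3)–A(3,2)≠  → 6/10 unlike.
Row 3: B(3,1)–A(3,2)≠ B(3,1)–B(4,1)= B(3,1)–B(4,0)= A(3,2)–B(4,1)≠ B(3,6)–B(4,6)= B(3,6)–B(4,5)=  → 2/6 unlike.
Row 4: B(4,0)–B(4,1)= B(4,0)–A(5,0)≠ B(4,1)–B(5,2)= B(4,1)–A(5,0)≠ B(4,4)–B(4,5)= B(4,5)–B(4,6)=  → 2/6 unlike.
Row 5: A(5,0)–A(6,1)= B(5,2)–A(6,2)≠ B(5,2)–A(6,1)≠  → 2/3 unlike.
Row 6: A(6,1)–A(6,2)=  → 0/1 unlike.
Total adjacent occupied pairs: 37; unlike-type pairs: 17.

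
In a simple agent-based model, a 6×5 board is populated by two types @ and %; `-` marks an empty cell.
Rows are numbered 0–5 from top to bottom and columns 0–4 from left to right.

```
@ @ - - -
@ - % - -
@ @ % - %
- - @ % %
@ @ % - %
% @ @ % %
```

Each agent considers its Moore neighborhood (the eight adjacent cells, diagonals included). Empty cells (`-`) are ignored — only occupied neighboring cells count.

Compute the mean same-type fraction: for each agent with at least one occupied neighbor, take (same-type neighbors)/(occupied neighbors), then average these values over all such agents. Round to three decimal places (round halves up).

(0,0)@ 2/2
(0,1)@ 2/3
(1,0)@ 4/4
(1,2)% 1/3
(2,0)@ 2/2
(2,1)@ 3/5
(2,2)% 2/4
(2,4)% 2/2
(3,2)@ 2/5
(3,3)% 5/6
(3,4)% 3/3
(4,0)@ 2/3
(4,1)@ 4/6
(4,2)% 2/6
(4,4)% 4/4
(5,0)% 0/3
(5,1)@ 3/5
(5,2)@ 2/4
(5,3)% 3/4
(5,4)% 2/2
Sum over 20 agents: 2/2 + 2/3 + 4/4 + 1/3 + 2/2 + 3/5 + 2/4 + 2/2 + 2/5 + 5/6 + 3/3 + 2/3 + 4/6 + 2/6 + 4/4 + 0/3 + 3/5 + 2/4 + 3/4 + 2/2 = 277/20; mean = 277/20 ÷ 20 = 277/400 = 0.6925 → 0.693.

0.693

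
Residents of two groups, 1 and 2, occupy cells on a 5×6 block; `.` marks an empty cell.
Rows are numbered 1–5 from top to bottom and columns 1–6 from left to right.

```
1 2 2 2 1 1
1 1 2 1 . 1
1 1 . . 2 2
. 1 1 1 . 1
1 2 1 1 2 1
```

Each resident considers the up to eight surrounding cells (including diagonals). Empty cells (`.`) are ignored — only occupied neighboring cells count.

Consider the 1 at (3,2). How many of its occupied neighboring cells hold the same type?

5

Occupied neighbors of (3,2): (2,1)=1, (2,2)=1, (2,3)=2, (3,1)=1, (4,2)=1, (4,3)=1.
Same type (1): 5 of 6.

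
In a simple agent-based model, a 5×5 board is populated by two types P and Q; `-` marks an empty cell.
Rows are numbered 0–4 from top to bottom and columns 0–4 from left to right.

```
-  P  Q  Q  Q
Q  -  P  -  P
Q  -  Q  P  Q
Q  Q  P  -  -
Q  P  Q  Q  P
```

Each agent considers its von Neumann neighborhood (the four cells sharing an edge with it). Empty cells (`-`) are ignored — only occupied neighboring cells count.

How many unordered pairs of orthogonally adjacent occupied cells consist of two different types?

Scan each occupied cell's neighbors to the right and below so each pair is counted once.
Row 0: P(0,1)–Q(0,2)≠ Q(0,2)–Q(0,3)= Q(0,2)–P(1,2)≠ Q(0,3)–Q(0,4)= Q(0,4)–P(1,4)≠  → 3/5 unlike.
Row 1: Q(1,0)–Q(2,0)= P(1,2)–Q(2,2)≠ P(1,4)–Q(2,4)≠  → 2/3 unlike.
Row 2: Q(2,0)–Q(3,0)= Q(2,2)–P(2,3)≠ Q(2,2)–P(3,2)≠ P(2,3)–Q(2,4)≠  → 3/4 unlike.
Row 3: Q(3,0)–Q(3,1)= Q(3,0)–Q(4,0)= Q(3,1)–P(3,2)≠ Q(3,1)–P(4,1)≠ P(3,2)–Q(4,2)≠  → 3/5 unlike.
Row 4: Q(4,0)–P(4,1)≠ P(4,1)–Q(4,2)≠ Q(4,2)–Q(4,3)= Q(4,3)–P(4,4)≠  → 3/4 unlike.
Total adjacent occupied pairs: 21; unlike-type pairs: 14.

14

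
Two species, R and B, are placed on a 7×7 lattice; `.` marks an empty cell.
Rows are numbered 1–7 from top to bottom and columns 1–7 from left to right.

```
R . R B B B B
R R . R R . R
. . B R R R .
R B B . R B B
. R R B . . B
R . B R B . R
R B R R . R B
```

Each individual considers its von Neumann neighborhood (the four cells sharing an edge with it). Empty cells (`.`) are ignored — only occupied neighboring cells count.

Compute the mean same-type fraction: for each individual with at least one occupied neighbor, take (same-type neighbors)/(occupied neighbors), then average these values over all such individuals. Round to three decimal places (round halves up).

Row 1: (1,1)R 1/1 · (1,3)R 0/1 · (1,4)B 1/3 · (1,5)B 2/3 · (1,6)B 2/2 · (1,7)B 1/2
Row 2: (2,1)R 2/2 · (2,2)R 1/1 · (2,4)R 2/3 · (2,5)R 2/3 · (2,7)R 0/1
Row 3: (3,3)B 1/2 · (3,4)R 2/3 · (3,5)R 4/4 · (3,6)R 1/2
Row 4: (4,1)R 0/1 · (4,2)B 1/3 · (4,3)B 2/3 · (4,5)R 1/2 · (4,6)B 1/3 · (4,7)B 2/2
Row 5: (5,2)R 1/2 · (5,3)R 1/4 · (5,4)B 0/2 · (5,7)B 1/2
Row 6: (6,1)R 1/1 · (6,3)B 0/3 · (6,4)R 1/4 · (6,5)B 0/1 · (6,7)R 0/2
Row 7: (7,1)R 1/2 · (7,2)B 0/2 · (7,3)R 1/3 · (7,4)R 2/2 · (7,6)R 0/1 · (7,7)B 0/2
Sum over 36 individuals: 1/1 + 0/1 + 1/3 + 2/3 + 2/2 + 1/2 + 2/2 + 1/1 + 2/3 + 2/3 + 0/1 + 1/2 + 2/3 + 4/4 + 1/2 + 0/1 + 1/3 + 2/3 + 1/2 + 1/3 + 2/2 + 1/2 + 1/4 + 0/2 + 1/2 + 1/1 + 0/3 + 1/4 + 0/1 + 0/2 + 1/2 + 0/2 + 1/3 + 2/2 + 0/1 + 0/2 = 50/3; mean = 50/3 ÷ 36 = 25/54 = 0.462962… → 0.463.

0.463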